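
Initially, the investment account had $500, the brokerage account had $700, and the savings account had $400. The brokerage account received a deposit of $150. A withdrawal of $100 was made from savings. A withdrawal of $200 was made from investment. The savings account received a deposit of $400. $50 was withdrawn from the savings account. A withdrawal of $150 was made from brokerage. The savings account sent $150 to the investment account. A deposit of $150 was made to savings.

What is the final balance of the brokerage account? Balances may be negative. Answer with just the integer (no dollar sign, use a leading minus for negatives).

Tracking account balances step by step:
Start: investment=500, brokerage=700, savings=400
Event 1 (deposit 150 to brokerage): brokerage: 700 + 150 = 850. Balances: investment=500, brokerage=850, savings=400
Event 2 (withdraw 100 from savings): savings: 400 - 100 = 300. Balances: investment=500, brokerage=850, savings=300
Event 3 (withdraw 200 from investment): investment: 500 - 200 = 300. Balances: investment=300, brokerage=850, savings=300
Event 4 (deposit 400 to savings): savings: 300 + 400 = 700. Balances: investment=300, brokerage=850, savings=700
Event 5 (withdraw 50 from savings): savings: 700 - 50 = 650. Balances: investment=300, brokerage=850, savings=650
Event 6 (withdraw 150 from brokerage): brokerage: 850 - 150 = 700. Balances: investment=300, brokerage=700, savings=650
Event 7 (transfer 150 savings -> investment): savings: 650 - 150 = 500, investment: 300 + 150 = 450. Balances: investment=450, brokerage=700, savings=500
Event 8 (deposit 150 to savings): savings: 500 + 150 = 650. Balances: investment=450, brokerage=700, savings=650

Final balance of brokerage: 700

Answer: 700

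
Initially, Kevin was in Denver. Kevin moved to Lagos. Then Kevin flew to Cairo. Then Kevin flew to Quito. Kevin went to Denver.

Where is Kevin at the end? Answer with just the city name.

Tracking Kevin's location:
Start: Kevin is in Denver.
After move 1: Denver -> Lagos. Kevin is in Lagos.
After move 2: Lagos -> Cairo. Kevin is in Cairo.
After move 3: Cairo -> Quito. Kevin is in Quito.
After move 4: Quito -> Denver. Kevin is in Denver.

Answer: Denver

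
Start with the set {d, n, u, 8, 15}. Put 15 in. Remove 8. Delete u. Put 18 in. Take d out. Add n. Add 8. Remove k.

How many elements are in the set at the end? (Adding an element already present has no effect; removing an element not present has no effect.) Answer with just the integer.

Tracking the set through each operation:
Start: {15, 8, d, n, u}
Event 1 (add 15): already present, no change. Set: {15, 8, d, n, u}
Event 2 (remove 8): removed. Set: {15, d, n, u}
Event 3 (remove u): removed. Set: {15, d, n}
Event 4 (add 18): added. Set: {15, 18, d, n}
Event 5 (remove d): removed. Set: {15, 18, n}
Event 6 (add n): already present, no change. Set: {15, 18, n}
Event 7 (add 8): added. Set: {15, 18, 8, n}
Event 8 (remove k): not present, no change. Set: {15, 18, 8, n}

Final set: {15, 18, 8, n} (size 4)

Answer: 4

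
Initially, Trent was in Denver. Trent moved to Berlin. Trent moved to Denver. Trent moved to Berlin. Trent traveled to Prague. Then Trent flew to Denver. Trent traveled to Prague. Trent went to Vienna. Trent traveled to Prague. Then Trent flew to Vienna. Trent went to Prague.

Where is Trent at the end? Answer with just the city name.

Answer: Prague

Derivation:
Tracking Trent's location:
Start: Trent is in Denver.
After move 1: Denver -> Berlin. Trent is in Berlin.
After move 2: Berlin -> Denver. Trent is in Denver.
After move 3: Denver -> Berlin. Trent is in Berlin.
After move 4: Berlin -> Prague. Trent is in Prague.
After move 5: Prague -> Denver. Trent is in Denver.
After move 6: Denver -> Prague. Trent is in Prague.
After move 7: Prague -> Vienna. Trent is in Vienna.
After move 8: Vienna -> Prague. Trent is in Prague.
After move 9: Prague -> Vienna. Trent is in Vienna.
After move 10: Vienna -> Prague. Trent is in Prague.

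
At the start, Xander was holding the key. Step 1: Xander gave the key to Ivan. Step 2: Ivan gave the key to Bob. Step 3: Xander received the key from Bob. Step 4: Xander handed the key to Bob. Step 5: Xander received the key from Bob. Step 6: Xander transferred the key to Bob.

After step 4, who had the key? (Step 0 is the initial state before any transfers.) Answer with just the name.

Tracking the key holder through step 4:
After step 0 (start): Xander
After step 1: Ivan
After step 2: Bob
After step 3: Xander
After step 4: Bob

At step 4, the holder is Bob.

Answer: Bob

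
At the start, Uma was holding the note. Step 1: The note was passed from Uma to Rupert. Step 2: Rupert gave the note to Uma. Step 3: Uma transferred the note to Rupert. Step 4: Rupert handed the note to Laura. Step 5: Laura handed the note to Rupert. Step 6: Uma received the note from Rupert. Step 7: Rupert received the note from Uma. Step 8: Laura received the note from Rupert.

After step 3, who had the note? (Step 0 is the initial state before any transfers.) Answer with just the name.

Tracking the note holder through step 3:
After step 0 (start): Uma
After step 1: Rupert
After step 2: Uma
After step 3: Rupert

At step 3, the holder is Rupert.

Answer: Rupert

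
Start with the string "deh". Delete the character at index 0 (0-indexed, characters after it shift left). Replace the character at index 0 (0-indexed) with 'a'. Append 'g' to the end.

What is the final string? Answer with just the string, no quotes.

Applying each edit step by step:
Start: "deh"
Op 1 (delete idx 0 = 'd'): "deh" -> "eh"
Op 2 (replace idx 0: 'e' -> 'a'): "eh" -> "ah"
Op 3 (append 'g'): "ah" -> "ahg"

Answer: ahg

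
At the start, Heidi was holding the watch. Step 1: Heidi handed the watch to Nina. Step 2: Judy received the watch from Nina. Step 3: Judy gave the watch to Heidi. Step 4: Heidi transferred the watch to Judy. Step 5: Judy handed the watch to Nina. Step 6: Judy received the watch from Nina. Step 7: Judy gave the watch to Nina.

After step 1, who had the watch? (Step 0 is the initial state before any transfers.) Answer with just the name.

Answer: Nina

Derivation:
Tracking the watch holder through step 1:
After step 0 (start): Heidi
After step 1: Nina

At step 1, the holder is Nina.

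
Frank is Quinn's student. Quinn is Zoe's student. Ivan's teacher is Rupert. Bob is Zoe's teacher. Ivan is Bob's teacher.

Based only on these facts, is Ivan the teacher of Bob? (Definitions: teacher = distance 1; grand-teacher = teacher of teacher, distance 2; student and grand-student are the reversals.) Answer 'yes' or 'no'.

Answer: yes

Derivation:
Reconstructing the teacher chain from the given facts:
  Rupert -> Ivan -> Bob -> Zoe -> Quinn -> Frank
(each arrow means 'teacher of the next')
Positions in the chain (0 = top):
  position of Rupert: 0
  position of Ivan: 1
  position of Bob: 2
  position of Zoe: 3
  position of Quinn: 4
  position of Frank: 5

Ivan is at position 1, Bob is at position 2; signed distance (j - i) = 1.
'teacher' requires j - i = 1. Actual distance is 1, so the relation HOLDS.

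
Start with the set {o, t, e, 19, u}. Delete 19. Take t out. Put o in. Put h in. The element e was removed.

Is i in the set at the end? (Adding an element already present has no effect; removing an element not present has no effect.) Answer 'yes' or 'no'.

Tracking the set through each operation:
Start: {19, e, o, t, u}
Event 1 (remove 19): removed. Set: {e, o, t, u}
Event 2 (remove t): removed. Set: {e, o, u}
Event 3 (add o): already present, no change. Set: {e, o, u}
Event 4 (add h): added. Set: {e, h, o, u}
Event 5 (remove e): removed. Set: {h, o, u}

Final set: {h, o, u} (size 3)
i is NOT in the final set.

Answer: no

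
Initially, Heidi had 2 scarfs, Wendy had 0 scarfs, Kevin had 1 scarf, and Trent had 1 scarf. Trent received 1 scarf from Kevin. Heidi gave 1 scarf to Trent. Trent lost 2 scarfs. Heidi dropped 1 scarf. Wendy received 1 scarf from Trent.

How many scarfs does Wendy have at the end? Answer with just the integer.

Answer: 1

Derivation:
Tracking counts step by step:
Start: Heidi=2, Wendy=0, Kevin=1, Trent=1
Event 1 (Kevin -> Trent, 1): Kevin: 1 -> 0, Trent: 1 -> 2. State: Heidi=2, Wendy=0, Kevin=0, Trent=2
Event 2 (Heidi -> Trent, 1): Heidi: 2 -> 1, Trent: 2 -> 3. State: Heidi=1, Wendy=0, Kevin=0, Trent=3
Event 3 (Trent -2): Trent: 3 -> 1. State: Heidi=1, Wendy=0, Kevin=0, Trent=1
Event 4 (Heidi -1): Heidi: 1 -> 0. State: Heidi=0, Wendy=0, Kevin=0, Trent=1
Event 5 (Trent -> Wendy, 1): Trent: 1 -> 0, Wendy: 0 -> 1. State: Heidi=0, Wendy=1, Kevin=0, Trent=0

Wendy's final count: 1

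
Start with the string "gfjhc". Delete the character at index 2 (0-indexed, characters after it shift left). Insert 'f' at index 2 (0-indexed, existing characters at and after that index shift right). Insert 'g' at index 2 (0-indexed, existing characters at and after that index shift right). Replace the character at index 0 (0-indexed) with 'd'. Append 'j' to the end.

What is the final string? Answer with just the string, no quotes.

Applying each edit step by step:
Start: "gfjhc"
Op 1 (delete idx 2 = 'j'): "gfjhc" -> "gfhc"
Op 2 (insert 'f' at idx 2): "gfhc" -> "gffhc"
Op 3 (insert 'g' at idx 2): "gffhc" -> "gfgfhc"
Op 4 (replace idx 0: 'g' -> 'd'): "gfgfhc" -> "dfgfhc"
Op 5 (append 'j'): "dfgfhc" -> "dfgfhcj"

Answer: dfgfhcj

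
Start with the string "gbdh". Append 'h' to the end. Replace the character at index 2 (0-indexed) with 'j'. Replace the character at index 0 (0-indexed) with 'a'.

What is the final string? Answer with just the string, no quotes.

Answer: abjhh

Derivation:
Applying each edit step by step:
Start: "gbdh"
Op 1 (append 'h'): "gbdh" -> "gbdhh"
Op 2 (replace idx 2: 'd' -> 'j'): "gbdhh" -> "gbjhh"
Op 3 (replace idx 0: 'g' -> 'a'): "gbjhh" -> "abjhh"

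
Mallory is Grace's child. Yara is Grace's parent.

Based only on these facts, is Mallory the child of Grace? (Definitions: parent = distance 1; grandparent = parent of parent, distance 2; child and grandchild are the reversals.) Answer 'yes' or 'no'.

Reconstructing the parent chain from the given facts:
  Yara -> Grace -> Mallory
(each arrow means 'parent of the next')
Positions in the chain (0 = top):
  position of Yara: 0
  position of Grace: 1
  position of Mallory: 2

Mallory is at position 2, Grace is at position 1; signed distance (j - i) = -1.
'child' requires j - i = -1. Actual distance is -1, so the relation HOLDS.

Answer: yes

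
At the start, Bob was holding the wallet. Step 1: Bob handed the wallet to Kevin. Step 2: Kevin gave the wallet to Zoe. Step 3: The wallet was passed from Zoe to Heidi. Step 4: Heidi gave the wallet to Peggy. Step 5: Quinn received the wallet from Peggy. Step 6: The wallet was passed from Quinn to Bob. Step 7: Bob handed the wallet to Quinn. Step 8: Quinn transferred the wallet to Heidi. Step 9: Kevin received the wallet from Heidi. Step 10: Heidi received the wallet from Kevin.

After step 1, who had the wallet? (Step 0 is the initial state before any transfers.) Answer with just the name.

Answer: Kevin

Derivation:
Tracking the wallet holder through step 1:
After step 0 (start): Bob
After step 1: Kevin

At step 1, the holder is Kevin.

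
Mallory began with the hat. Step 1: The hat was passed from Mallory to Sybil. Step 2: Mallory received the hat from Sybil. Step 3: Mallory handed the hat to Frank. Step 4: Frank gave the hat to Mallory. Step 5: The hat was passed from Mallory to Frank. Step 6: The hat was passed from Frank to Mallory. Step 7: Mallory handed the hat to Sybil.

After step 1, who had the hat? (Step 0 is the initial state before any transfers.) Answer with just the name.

Answer: Sybil

Derivation:
Tracking the hat holder through step 1:
After step 0 (start): Mallory
After step 1: Sybil

At step 1, the holder is Sybil.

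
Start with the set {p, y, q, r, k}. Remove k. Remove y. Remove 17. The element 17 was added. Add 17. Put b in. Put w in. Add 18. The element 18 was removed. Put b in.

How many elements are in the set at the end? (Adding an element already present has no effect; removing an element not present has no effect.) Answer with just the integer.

Answer: 6

Derivation:
Tracking the set through each operation:
Start: {k, p, q, r, y}
Event 1 (remove k): removed. Set: {p, q, r, y}
Event 2 (remove y): removed. Set: {p, q, r}
Event 3 (remove 17): not present, no change. Set: {p, q, r}
Event 4 (add 17): added. Set: {17, p, q, r}
Event 5 (add 17): already present, no change. Set: {17, p, q, r}
Event 6 (add b): added. Set: {17, b, p, q, r}
Event 7 (add w): added. Set: {17, b, p, q, r, w}
Event 8 (add 18): added. Set: {17, 18, b, p, q, r, w}
Event 9 (remove 18): removed. Set: {17, b, p, q, r, w}
Event 10 (add b): already present, no change. Set: {17, b, p, q, r, w}

Final set: {17, b, p, q, r, w} (size 6)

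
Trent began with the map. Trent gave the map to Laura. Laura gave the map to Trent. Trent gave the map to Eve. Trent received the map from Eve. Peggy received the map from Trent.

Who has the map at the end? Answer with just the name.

Answer: Peggy

Derivation:
Tracking the map through each event:
Start: Trent has the map.
After event 1: Laura has the map.
After event 2: Trent has the map.
After event 3: Eve has the map.
After event 4: Trent has the map.
After event 5: Peggy has the map.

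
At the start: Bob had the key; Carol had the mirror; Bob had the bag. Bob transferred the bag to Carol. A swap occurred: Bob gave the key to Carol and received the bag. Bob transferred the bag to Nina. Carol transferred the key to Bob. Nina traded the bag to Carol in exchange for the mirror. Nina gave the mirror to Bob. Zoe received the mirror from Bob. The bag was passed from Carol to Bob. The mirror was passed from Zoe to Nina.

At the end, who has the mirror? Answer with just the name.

Tracking all object holders:
Start: key:Bob, mirror:Carol, bag:Bob
Event 1 (give bag: Bob -> Carol). State: key:Bob, mirror:Carol, bag:Carol
Event 2 (swap key<->bag: now key:Carol, bag:Bob). State: key:Carol, mirror:Carol, bag:Bob
Event 3 (give bag: Bob -> Nina). State: key:Carol, mirror:Carol, bag:Nina
Event 4 (give key: Carol -> Bob). State: key:Bob, mirror:Carol, bag:Nina
Event 5 (swap bag<->mirror: now bag:Carol, mirror:Nina). State: key:Bob, mirror:Nina, bag:Carol
Event 6 (give mirror: Nina -> Bob). State: key:Bob, mirror:Bob, bag:Carol
Event 7 (give mirror: Bob -> Zoe). State: key:Bob, mirror:Zoe, bag:Carol
Event 8 (give bag: Carol -> Bob). State: key:Bob, mirror:Zoe, bag:Bob
Event 9 (give mirror: Zoe -> Nina). State: key:Bob, mirror:Nina, bag:Bob

Final state: key:Bob, mirror:Nina, bag:Bob
The mirror is held by Nina.

Answer: Nina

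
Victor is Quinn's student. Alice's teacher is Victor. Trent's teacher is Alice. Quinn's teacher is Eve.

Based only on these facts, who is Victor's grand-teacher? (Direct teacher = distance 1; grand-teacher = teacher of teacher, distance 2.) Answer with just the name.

Reconstructing the teacher chain from the given facts:
  Eve -> Quinn -> Victor -> Alice -> Trent
(each arrow means 'teacher of the next')
Positions in the chain (0 = top):
  position of Eve: 0
  position of Quinn: 1
  position of Victor: 2
  position of Alice: 3
  position of Trent: 4

Victor is at position 2; the grand-teacher is 2 steps up the chain, i.e. position 0: Eve.

Answer: Eve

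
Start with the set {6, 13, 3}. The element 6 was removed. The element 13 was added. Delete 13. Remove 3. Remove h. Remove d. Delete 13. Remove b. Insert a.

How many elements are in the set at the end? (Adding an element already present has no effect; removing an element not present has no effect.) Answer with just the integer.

Answer: 1

Derivation:
Tracking the set through each operation:
Start: {13, 3, 6}
Event 1 (remove 6): removed. Set: {13, 3}
Event 2 (add 13): already present, no change. Set: {13, 3}
Event 3 (remove 13): removed. Set: {3}
Event 4 (remove 3): removed. Set: {}
Event 5 (remove h): not present, no change. Set: {}
Event 6 (remove d): not present, no change. Set: {}
Event 7 (remove 13): not present, no change. Set: {}
Event 8 (remove b): not present, no change. Set: {}
Event 9 (add a): added. Set: {a}

Final set: {a} (size 1)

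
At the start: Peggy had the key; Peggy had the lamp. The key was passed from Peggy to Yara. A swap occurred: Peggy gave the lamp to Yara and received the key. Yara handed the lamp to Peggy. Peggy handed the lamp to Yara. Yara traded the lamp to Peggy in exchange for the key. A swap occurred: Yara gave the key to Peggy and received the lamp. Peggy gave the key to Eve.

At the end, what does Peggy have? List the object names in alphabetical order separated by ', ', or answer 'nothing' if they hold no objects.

Tracking all object holders:
Start: key:Peggy, lamp:Peggy
Event 1 (give key: Peggy -> Yara). State: key:Yara, lamp:Peggy
Event 2 (swap lamp<->key: now lamp:Yara, key:Peggy). State: key:Peggy, lamp:Yara
Event 3 (give lamp: Yara -> Peggy). State: key:Peggy, lamp:Peggy
Event 4 (give lamp: Peggy -> Yara). State: key:Peggy, lamp:Yara
Event 5 (swap lamp<->key: now lamp:Peggy, key:Yara). State: key:Yara, lamp:Peggy
Event 6 (swap key<->lamp: now key:Peggy, lamp:Yara). State: key:Peggy, lamp:Yara
Event 7 (give key: Peggy -> Eve). State: key:Eve, lamp:Yara

Final state: key:Eve, lamp:Yara
Peggy holds: (nothing).

Answer: nothing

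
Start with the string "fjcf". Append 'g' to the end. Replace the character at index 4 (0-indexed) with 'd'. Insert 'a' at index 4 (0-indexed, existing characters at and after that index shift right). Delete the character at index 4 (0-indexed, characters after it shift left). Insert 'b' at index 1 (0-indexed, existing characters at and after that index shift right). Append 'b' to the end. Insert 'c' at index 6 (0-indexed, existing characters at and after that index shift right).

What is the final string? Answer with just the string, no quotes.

Answer: fbjcfdcb

Derivation:
Applying each edit step by step:
Start: "fjcf"
Op 1 (append 'g'): "fjcf" -> "fjcfg"
Op 2 (replace idx 4: 'g' -> 'd'): "fjcfg" -> "fjcfd"
Op 3 (insert 'a' at idx 4): "fjcfd" -> "fjcfad"
Op 4 (delete idx 4 = 'a'): "fjcfad" -> "fjcfd"
Op 5 (insert 'b' at idx 1): "fjcfd" -> "fbjcfd"
Op 6 (append 'b'): "fbjcfd" -> "fbjcfdb"
Op 7 (insert 'c' at idx 6): "fbjcfdb" -> "fbjcfdcb"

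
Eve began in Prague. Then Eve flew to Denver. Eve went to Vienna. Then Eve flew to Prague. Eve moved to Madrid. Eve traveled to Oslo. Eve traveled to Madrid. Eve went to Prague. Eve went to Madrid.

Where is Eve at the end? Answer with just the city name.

Answer: Madrid

Derivation:
Tracking Eve's location:
Start: Eve is in Prague.
After move 1: Prague -> Denver. Eve is in Denver.
After move 2: Denver -> Vienna. Eve is in Vienna.
After move 3: Vienna -> Prague. Eve is in Prague.
After move 4: Prague -> Madrid. Eve is in Madrid.
After move 5: Madrid -> Oslo. Eve is in Oslo.
After move 6: Oslo -> Madrid. Eve is in Madrid.
After move 7: Madrid -> Prague. Eve is in Prague.
After move 8: Prague -> Madrid. Eve is in Madrid.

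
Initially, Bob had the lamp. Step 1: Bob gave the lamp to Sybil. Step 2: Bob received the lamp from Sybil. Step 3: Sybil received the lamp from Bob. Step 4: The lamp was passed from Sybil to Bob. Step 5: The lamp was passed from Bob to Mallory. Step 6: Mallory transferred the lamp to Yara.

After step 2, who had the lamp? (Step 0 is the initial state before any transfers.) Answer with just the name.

Tracking the lamp holder through step 2:
After step 0 (start): Bob
After step 1: Sybil
After step 2: Bob

At step 2, the holder is Bob.

Answer: Bob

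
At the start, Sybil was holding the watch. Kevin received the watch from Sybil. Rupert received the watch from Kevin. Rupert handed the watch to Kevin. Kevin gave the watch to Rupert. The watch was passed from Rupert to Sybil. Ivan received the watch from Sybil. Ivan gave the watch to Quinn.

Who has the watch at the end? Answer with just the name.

Answer: Quinn

Derivation:
Tracking the watch through each event:
Start: Sybil has the watch.
After event 1: Kevin has the watch.
After event 2: Rupert has the watch.
After event 3: Kevin has the watch.
After event 4: Rupert has the watch.
After event 5: Sybil has the watch.
After event 6: Ivan has the watch.
After event 7: Quinn has the watch.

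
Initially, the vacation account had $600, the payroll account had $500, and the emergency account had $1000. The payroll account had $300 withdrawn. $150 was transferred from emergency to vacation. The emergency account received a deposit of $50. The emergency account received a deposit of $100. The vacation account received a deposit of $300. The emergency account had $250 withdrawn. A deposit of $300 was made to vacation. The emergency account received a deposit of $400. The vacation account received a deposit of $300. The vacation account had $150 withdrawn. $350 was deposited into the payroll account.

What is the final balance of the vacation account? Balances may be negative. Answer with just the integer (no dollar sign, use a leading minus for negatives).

Answer: 1500

Derivation:
Tracking account balances step by step:
Start: vacation=600, payroll=500, emergency=1000
Event 1 (withdraw 300 from payroll): payroll: 500 - 300 = 200. Balances: vacation=600, payroll=200, emergency=1000
Event 2 (transfer 150 emergency -> vacation): emergency: 1000 - 150 = 850, vacation: 600 + 150 = 750. Balances: vacation=750, payroll=200, emergency=850
Event 3 (deposit 50 to emergency): emergency: 850 + 50 = 900. Balances: vacation=750, payroll=200, emergency=900
Event 4 (deposit 100 to emergency): emergency: 900 + 100 = 1000. Balances: vacation=750, payroll=200, emergency=1000
Event 5 (deposit 300 to vacation): vacation: 750 + 300 = 1050. Balances: vacation=1050, payroll=200, emergency=1000
Event 6 (withdraw 250 from emergency): emergency: 1000 - 250 = 750. Balances: vacation=1050, payroll=200, emergency=750
Event 7 (deposit 300 to vacation): vacation: 1050 + 300 = 1350. Balances: vacation=1350, payroll=200, emergency=750
Event 8 (deposit 400 to emergency): emergency: 750 + 400 = 1150. Balances: vacation=1350, payroll=200, emergency=1150
Event 9 (deposit 300 to vacation): vacation: 1350 + 300 = 1650. Balances: vacation=1650, payroll=200, emergency=1150
Event 10 (withdraw 150 from vacation): vacation: 1650 - 150 = 1500. Balances: vacation=1500, payroll=200, emergency=1150
Event 11 (deposit 350 to payroll): payroll: 200 + 350 = 550. Balances: vacation=1500, payroll=550, emergency=1150

Final balance of vacation: 1500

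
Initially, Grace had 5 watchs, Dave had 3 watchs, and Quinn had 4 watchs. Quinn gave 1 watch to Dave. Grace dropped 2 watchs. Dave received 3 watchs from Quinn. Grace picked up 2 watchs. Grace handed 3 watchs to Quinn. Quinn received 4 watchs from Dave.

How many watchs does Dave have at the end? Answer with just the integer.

Answer: 3

Derivation:
Tracking counts step by step:
Start: Grace=5, Dave=3, Quinn=4
Event 1 (Quinn -> Dave, 1): Quinn: 4 -> 3, Dave: 3 -> 4. State: Grace=5, Dave=4, Quinn=3
Event 2 (Grace -2): Grace: 5 -> 3. State: Grace=3, Dave=4, Quinn=3
Event 3 (Quinn -> Dave, 3): Quinn: 3 -> 0, Dave: 4 -> 7. State: Grace=3, Dave=7, Quinn=0
Event 4 (Grace +2): Grace: 3 -> 5. State: Grace=5, Dave=7, Quinn=0
Event 5 (Grace -> Quinn, 3): Grace: 5 -> 2, Quinn: 0 -> 3. State: Grace=2, Dave=7, Quinn=3
Event 6 (Dave -> Quinn, 4): Dave: 7 -> 3, Quinn: 3 -> 7. State: Grace=2, Dave=3, Quinn=7

Dave's final count: 3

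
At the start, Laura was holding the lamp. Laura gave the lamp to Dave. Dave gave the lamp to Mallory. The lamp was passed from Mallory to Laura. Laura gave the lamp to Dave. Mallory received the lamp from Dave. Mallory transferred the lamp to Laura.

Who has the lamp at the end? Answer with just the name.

Answer: Laura

Derivation:
Tracking the lamp through each event:
Start: Laura has the lamp.
After event 1: Dave has the lamp.
After event 2: Mallory has the lamp.
After event 3: Laura has the lamp.
After event 4: Dave has the lamp.
After event 5: Mallory has the lamp.
After event 6: Laura has the lamp.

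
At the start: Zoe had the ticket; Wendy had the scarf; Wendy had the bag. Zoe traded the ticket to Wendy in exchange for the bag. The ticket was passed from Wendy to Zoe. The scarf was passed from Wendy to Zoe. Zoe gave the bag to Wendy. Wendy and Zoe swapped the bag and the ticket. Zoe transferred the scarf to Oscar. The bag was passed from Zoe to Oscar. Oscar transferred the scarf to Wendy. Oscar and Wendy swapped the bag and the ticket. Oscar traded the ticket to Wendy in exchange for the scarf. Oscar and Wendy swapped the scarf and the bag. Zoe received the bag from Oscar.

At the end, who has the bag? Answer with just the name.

Tracking all object holders:
Start: ticket:Zoe, scarf:Wendy, bag:Wendy
Event 1 (swap ticket<->bag: now ticket:Wendy, bag:Zoe). State: ticket:Wendy, scarf:Wendy, bag:Zoe
Event 2 (give ticket: Wendy -> Zoe). State: ticket:Zoe, scarf:Wendy, bag:Zoe
Event 3 (give scarf: Wendy -> Zoe). State: ticket:Zoe, scarf:Zoe, bag:Zoe
Event 4 (give bag: Zoe -> Wendy). State: ticket:Zoe, scarf:Zoe, bag:Wendy
Event 5 (swap bag<->ticket: now bag:Zoe, ticket:Wendy). State: ticket:Wendy, scarf:Zoe, bag:Zoe
Event 6 (give scarf: Zoe -> Oscar). State: ticket:Wendy, scarf:Oscar, bag:Zoe
Event 7 (give bag: Zoe -> Oscar). State: ticket:Wendy, scarf:Oscar, bag:Oscar
Event 8 (give scarf: Oscar -> Wendy). State: ticket:Wendy, scarf:Wendy, bag:Oscar
Event 9 (swap bag<->ticket: now bag:Wendy, ticket:Oscar). State: ticket:Oscar, scarf:Wendy, bag:Wendy
Event 10 (swap ticket<->scarf: now ticket:Wendy, scarf:Oscar). State: ticket:Wendy, scarf:Oscar, bag:Wendy
Event 11 (swap scarf<->bag: now scarf:Wendy, bag:Oscar). State: ticket:Wendy, scarf:Wendy, bag:Oscar
Event 12 (give bag: Oscar -> Zoe). State: ticket:Wendy, scarf:Wendy, bag:Zoe

Final state: ticket:Wendy, scarf:Wendy, bag:Zoe
The bag is held by Zoe.

Answer: Zoe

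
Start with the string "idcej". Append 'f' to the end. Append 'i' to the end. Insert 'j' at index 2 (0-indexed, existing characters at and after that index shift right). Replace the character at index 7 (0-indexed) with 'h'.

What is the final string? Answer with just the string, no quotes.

Applying each edit step by step:
Start: "idcej"
Op 1 (append 'f'): "idcej" -> "idcejf"
Op 2 (append 'i'): "idcejf" -> "idcejfi"
Op 3 (insert 'j' at idx 2): "idcejfi" -> "idjcejfi"
Op 4 (replace idx 7: 'i' -> 'h'): "idjcejfi" -> "idjcejfh"

Answer: idjcejfh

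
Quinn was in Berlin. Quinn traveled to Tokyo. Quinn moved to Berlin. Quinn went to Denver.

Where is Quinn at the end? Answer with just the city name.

Tracking Quinn's location:
Start: Quinn is in Berlin.
After move 1: Berlin -> Tokyo. Quinn is in Tokyo.
After move 2: Tokyo -> Berlin. Quinn is in Berlin.
After move 3: Berlin -> Denver. Quinn is in Denver.

Answer: Denver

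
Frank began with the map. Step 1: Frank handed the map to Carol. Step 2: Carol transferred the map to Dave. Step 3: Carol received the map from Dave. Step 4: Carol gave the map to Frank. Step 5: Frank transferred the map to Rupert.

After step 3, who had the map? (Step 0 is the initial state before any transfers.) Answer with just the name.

Tracking the map holder through step 3:
After step 0 (start): Frank
After step 1: Carol
After step 2: Dave
After step 3: Carol

At step 3, the holder is Carol.

Answer: Carol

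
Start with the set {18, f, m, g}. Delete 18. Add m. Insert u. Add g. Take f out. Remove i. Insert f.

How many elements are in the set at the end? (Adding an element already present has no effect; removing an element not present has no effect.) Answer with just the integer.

Tracking the set through each operation:
Start: {18, f, g, m}
Event 1 (remove 18): removed. Set: {f, g, m}
Event 2 (add m): already present, no change. Set: {f, g, m}
Event 3 (add u): added. Set: {f, g, m, u}
Event 4 (add g): already present, no change. Set: {f, g, m, u}
Event 5 (remove f): removed. Set: {g, m, u}
Event 6 (remove i): not present, no change. Set: {g, m, u}
Event 7 (add f): added. Set: {f, g, m, u}

Final set: {f, g, m, u} (size 4)

Answer: 4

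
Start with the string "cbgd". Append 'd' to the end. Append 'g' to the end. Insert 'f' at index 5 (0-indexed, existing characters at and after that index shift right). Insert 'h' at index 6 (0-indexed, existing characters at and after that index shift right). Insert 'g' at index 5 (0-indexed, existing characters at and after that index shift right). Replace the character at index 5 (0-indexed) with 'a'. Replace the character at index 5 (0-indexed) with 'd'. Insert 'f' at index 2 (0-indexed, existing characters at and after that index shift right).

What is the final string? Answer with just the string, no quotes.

Applying each edit step by step:
Start: "cbgd"
Op 1 (append 'd'): "cbgd" -> "cbgdd"
Op 2 (append 'g'): "cbgdd" -> "cbgddg"
Op 3 (insert 'f' at idx 5): "cbgddg" -> "cbgddfg"
Op 4 (insert 'h' at idx 6): "cbgddfg" -> "cbgddfhg"
Op 5 (insert 'g' at idx 5): "cbgddfhg" -> "cbgddgfhg"
Op 6 (replace idx 5: 'g' -> 'a'): "cbgddgfhg" -> "cbgddafhg"
Op 7 (replace idx 5: 'a' -> 'd'): "cbgddafhg" -> "cbgdddfhg"
Op 8 (insert 'f' at idx 2): "cbgdddfhg" -> "cbfgdddfhg"

Answer: cbfgdddfhg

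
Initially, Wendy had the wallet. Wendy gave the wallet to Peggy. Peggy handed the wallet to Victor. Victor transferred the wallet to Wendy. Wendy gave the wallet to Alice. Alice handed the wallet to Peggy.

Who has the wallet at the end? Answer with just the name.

Tracking the wallet through each event:
Start: Wendy has the wallet.
After event 1: Peggy has the wallet.
After event 2: Victor has the wallet.
After event 3: Wendy has the wallet.
After event 4: Alice has the wallet.
After event 5: Peggy has the wallet.

Answer: Peggy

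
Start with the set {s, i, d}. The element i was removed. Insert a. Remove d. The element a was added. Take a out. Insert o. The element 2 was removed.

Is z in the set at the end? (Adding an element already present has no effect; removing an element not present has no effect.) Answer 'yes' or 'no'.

Tracking the set through each operation:
Start: {d, i, s}
Event 1 (remove i): removed. Set: {d, s}
Event 2 (add a): added. Set: {a, d, s}
Event 3 (remove d): removed. Set: {a, s}
Event 4 (add a): already present, no change. Set: {a, s}
Event 5 (remove a): removed. Set: {s}
Event 6 (add o): added. Set: {o, s}
Event 7 (remove 2): not present, no change. Set: {o, s}

Final set: {o, s} (size 2)
z is NOT in the final set.

Answer: no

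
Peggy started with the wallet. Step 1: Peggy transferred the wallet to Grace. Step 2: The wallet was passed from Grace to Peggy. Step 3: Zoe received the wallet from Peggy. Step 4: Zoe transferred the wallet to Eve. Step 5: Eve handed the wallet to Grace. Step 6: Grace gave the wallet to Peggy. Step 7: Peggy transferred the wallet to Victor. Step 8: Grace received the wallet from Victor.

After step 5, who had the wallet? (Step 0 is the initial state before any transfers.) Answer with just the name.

Answer: Grace

Derivation:
Tracking the wallet holder through step 5:
After step 0 (start): Peggy
After step 1: Grace
After step 2: Peggy
After step 3: Zoe
After step 4: Eve
After step 5: Grace

At step 5, the holder is Grace.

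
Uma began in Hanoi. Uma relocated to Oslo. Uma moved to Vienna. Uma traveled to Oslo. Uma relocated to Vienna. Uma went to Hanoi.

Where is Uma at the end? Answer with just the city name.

Answer: Hanoi

Derivation:
Tracking Uma's location:
Start: Uma is in Hanoi.
After move 1: Hanoi -> Oslo. Uma is in Oslo.
After move 2: Oslo -> Vienna. Uma is in Vienna.
After move 3: Vienna -> Oslo. Uma is in Oslo.
After move 4: Oslo -> Vienna. Uma is in Vienna.
After move 5: Vienna -> Hanoi. Uma is in Hanoi.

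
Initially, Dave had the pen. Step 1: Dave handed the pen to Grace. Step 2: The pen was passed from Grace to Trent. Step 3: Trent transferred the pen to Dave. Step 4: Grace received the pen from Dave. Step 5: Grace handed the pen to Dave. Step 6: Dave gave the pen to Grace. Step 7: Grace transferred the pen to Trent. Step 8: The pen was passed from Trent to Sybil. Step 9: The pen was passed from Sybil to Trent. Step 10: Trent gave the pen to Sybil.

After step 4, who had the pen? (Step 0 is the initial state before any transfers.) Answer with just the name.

Tracking the pen holder through step 4:
After step 0 (start): Dave
After step 1: Grace
After step 2: Trent
After step 3: Dave
After step 4: Grace

At step 4, the holder is Grace.

Answer: Grace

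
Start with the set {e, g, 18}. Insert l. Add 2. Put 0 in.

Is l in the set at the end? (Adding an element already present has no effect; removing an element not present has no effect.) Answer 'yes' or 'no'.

Answer: yes

Derivation:
Tracking the set through each operation:
Start: {18, e, g}
Event 1 (add l): added. Set: {18, e, g, l}
Event 2 (add 2): added. Set: {18, 2, e, g, l}
Event 3 (add 0): added. Set: {0, 18, 2, e, g, l}

Final set: {0, 18, 2, e, g, l} (size 6)
l is in the final set.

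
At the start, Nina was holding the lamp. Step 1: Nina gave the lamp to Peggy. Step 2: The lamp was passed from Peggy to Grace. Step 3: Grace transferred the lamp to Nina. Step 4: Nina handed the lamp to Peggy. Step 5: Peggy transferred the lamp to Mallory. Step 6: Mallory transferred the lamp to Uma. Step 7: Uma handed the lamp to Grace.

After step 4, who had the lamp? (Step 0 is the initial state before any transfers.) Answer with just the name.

Answer: Peggy

Derivation:
Tracking the lamp holder through step 4:
After step 0 (start): Nina
After step 1: Peggy
After step 2: Grace
After step 3: Nina
After step 4: Peggy

At step 4, the holder is Peggy.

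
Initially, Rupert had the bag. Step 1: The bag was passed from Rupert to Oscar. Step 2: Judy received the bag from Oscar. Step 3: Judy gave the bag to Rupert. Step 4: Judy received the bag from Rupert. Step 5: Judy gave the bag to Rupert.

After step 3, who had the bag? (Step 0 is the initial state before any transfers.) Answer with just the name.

Tracking the bag holder through step 3:
After step 0 (start): Rupert
After step 1: Oscar
After step 2: Judy
After step 3: Rupert

At step 3, the holder is Rupert.

Answer: Rupert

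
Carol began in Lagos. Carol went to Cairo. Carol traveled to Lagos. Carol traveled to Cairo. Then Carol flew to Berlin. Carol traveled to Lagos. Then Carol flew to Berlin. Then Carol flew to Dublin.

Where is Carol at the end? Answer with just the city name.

Tracking Carol's location:
Start: Carol is in Lagos.
After move 1: Lagos -> Cairo. Carol is in Cairo.
After move 2: Cairo -> Lagos. Carol is in Lagos.
After move 3: Lagos -> Cairo. Carol is in Cairo.
After move 4: Cairo -> Berlin. Carol is in Berlin.
After move 5: Berlin -> Lagos. Carol is in Lagos.
After move 6: Lagos -> Berlin. Carol is in Berlin.
After move 7: Berlin -> Dublin. Carol is in Dublin.

Answer: Dublin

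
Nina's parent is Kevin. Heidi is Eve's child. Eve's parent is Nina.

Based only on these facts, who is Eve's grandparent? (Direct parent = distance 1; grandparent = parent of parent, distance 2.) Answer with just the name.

Reconstructing the parent chain from the given facts:
  Kevin -> Nina -> Eve -> Heidi
(each arrow means 'parent of the next')
Positions in the chain (0 = top):
  position of Kevin: 0
  position of Nina: 1
  position of Eve: 2
  position of Heidi: 3

Eve is at position 2; the grandparent is 2 steps up the chain, i.e. position 0: Kevin.

Answer: Kevin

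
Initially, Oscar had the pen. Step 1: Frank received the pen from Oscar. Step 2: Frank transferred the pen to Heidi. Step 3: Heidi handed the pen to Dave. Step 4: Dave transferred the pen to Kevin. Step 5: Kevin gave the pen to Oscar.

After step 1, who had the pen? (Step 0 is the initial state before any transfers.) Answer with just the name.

Tracking the pen holder through step 1:
After step 0 (start): Oscar
After step 1: Frank

At step 1, the holder is Frank.

Answer: Frank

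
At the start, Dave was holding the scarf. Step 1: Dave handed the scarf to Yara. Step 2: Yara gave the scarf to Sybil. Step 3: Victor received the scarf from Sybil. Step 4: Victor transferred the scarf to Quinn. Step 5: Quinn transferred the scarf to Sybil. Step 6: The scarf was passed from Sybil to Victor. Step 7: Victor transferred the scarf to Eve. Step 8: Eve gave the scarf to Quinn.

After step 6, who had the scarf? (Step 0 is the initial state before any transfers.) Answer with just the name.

Answer: Victor

Derivation:
Tracking the scarf holder through step 6:
After step 0 (start): Dave
After step 1: Yara
After step 2: Sybil
After step 3: Victor
After step 4: Quinn
After step 5: Sybil
After step 6: Victor

At step 6, the holder is Victor.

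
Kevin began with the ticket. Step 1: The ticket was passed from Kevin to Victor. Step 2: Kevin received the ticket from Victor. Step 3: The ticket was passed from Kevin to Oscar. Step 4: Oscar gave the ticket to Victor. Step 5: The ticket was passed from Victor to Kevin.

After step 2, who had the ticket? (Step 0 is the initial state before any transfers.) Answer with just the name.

Answer: Kevin

Derivation:
Tracking the ticket holder through step 2:
After step 0 (start): Kevin
After step 1: Victor
After step 2: Kevin

At step 2, the holder is Kevin.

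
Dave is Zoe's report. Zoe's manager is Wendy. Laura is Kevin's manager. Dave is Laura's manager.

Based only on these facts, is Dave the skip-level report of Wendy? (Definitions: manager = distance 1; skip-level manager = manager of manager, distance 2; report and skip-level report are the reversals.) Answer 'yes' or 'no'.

Answer: yes

Derivation:
Reconstructing the manager chain from the given facts:
  Wendy -> Zoe -> Dave -> Laura -> Kevin
(each arrow means 'manager of the next')
Positions in the chain (0 = top):
  position of Wendy: 0
  position of Zoe: 1
  position of Dave: 2
  position of Laura: 3
  position of Kevin: 4

Dave is at position 2, Wendy is at position 0; signed distance (j - i) = -2.
'skip-level report' requires j - i = -2. Actual distance is -2, so the relation HOLDS.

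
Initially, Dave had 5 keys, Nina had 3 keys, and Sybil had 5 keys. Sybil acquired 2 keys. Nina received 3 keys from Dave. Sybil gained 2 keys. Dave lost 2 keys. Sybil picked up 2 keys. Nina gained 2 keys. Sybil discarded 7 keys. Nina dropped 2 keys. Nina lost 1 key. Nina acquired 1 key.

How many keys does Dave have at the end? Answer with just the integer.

Tracking counts step by step:
Start: Dave=5, Nina=3, Sybil=5
Event 1 (Sybil +2): Sybil: 5 -> 7. State: Dave=5, Nina=3, Sybil=7
Event 2 (Dave -> Nina, 3): Dave: 5 -> 2, Nina: 3 -> 6. State: Dave=2, Nina=6, Sybil=7
Event 3 (Sybil +2): Sybil: 7 -> 9. State: Dave=2, Nina=6, Sybil=9
Event 4 (Dave -2): Dave: 2 -> 0. State: Dave=0, Nina=6, Sybil=9
Event 5 (Sybil +2): Sybil: 9 -> 11. State: Dave=0, Nina=6, Sybil=11
Event 6 (Nina +2): Nina: 6 -> 8. State: Dave=0, Nina=8, Sybil=11
Event 7 (Sybil -7): Sybil: 11 -> 4. State: Dave=0, Nina=8, Sybil=4
Event 8 (Nina -2): Nina: 8 -> 6. State: Dave=0, Nina=6, Sybil=4
Event 9 (Nina -1): Nina: 6 -> 5. State: Dave=0, Nina=5, Sybil=4
Event 10 (Nina +1): Nina: 5 -> 6. State: Dave=0, Nina=6, Sybil=4

Dave's final count: 0

Answer: 0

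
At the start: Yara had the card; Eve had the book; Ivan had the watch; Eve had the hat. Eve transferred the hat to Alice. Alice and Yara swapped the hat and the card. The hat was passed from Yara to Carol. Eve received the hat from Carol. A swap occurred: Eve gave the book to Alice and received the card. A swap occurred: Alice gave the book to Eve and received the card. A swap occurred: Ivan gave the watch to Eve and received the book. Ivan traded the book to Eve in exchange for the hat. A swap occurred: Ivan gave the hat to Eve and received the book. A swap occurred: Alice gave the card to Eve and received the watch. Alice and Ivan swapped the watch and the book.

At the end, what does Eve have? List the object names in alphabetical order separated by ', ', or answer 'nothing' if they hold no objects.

Tracking all object holders:
Start: card:Yara, book:Eve, watch:Ivan, hat:Eve
Event 1 (give hat: Eve -> Alice). State: card:Yara, book:Eve, watch:Ivan, hat:Alice
Event 2 (swap hat<->card: now hat:Yara, card:Alice). State: card:Alice, book:Eve, watch:Ivan, hat:Yara
Event 3 (give hat: Yara -> Carol). State: card:Alice, book:Eve, watch:Ivan, hat:Carol
Event 4 (give hat: Carol -> Eve). State: card:Alice, book:Eve, watch:Ivan, hat:Eve
Event 5 (swap book<->card: now book:Alice, card:Eve). State: card:Eve, book:Alice, watch:Ivan, hat:Eve
Event 6 (swap book<->card: now book:Eve, card:Alice). State: card:Alice, book:Eve, watch:Ivan, hat:Eve
Event 7 (swap watch<->book: now watch:Eve, book:Ivan). State: card:Alice, book:Ivan, watch:Eve, hat:Eve
Event 8 (swap book<->hat: now book:Eve, hat:Ivan). State: card:Alice, book:Eve, watch:Eve, hat:Ivan
Event 9 (swap hat<->book: now hat:Eve, book:Ivan). State: card:Alice, book:Ivan, watch:Eve, hat:Eve
Event 10 (swap card<->watch: now card:Eve, watch:Alice). State: card:Eve, book:Ivan, watch:Alice, hat:Eve
Event 11 (swap watch<->book: now watch:Ivan, book:Alice). State: card:Eve, book:Alice, watch:Ivan, hat:Eve

Final state: card:Eve, book:Alice, watch:Ivan, hat:Eve
Eve holds: card, hat.

Answer: card, hat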